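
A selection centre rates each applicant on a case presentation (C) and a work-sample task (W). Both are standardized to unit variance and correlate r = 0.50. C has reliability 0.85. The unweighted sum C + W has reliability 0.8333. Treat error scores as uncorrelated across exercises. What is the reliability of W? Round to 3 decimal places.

0.650

Var(C+W) = 2 + 2·0.50 = 3.000.
True-score variance = ρ_C + ρ_W + 2·0.50, so 0.8333 = (0.85 + ρ_W + 1.00) / 3.000.
ρ_W = 0.8333·3.000 − 0.85 − 1.00 = 0.650.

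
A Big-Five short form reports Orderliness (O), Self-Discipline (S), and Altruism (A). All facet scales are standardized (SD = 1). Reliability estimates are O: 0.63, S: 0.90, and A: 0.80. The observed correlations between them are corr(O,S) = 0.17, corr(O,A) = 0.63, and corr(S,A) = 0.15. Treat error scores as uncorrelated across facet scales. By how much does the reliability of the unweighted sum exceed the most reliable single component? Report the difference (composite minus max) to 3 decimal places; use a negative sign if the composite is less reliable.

Var(sum) = 3 + 1.9 = 4.9; true-score variance = 2.33 + 1.9 = 4.23; composite reliability = 0.8633.
Max component reliability = 0.9000.
Difference = 0.8633 − 0.9000 = -0.037.

-0.037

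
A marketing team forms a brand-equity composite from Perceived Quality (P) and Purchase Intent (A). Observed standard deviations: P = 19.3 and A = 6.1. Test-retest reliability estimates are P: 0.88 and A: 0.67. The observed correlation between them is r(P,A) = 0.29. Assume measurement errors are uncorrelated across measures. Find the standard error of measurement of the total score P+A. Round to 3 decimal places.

7.548

Var(total) = 409.7 + 68.2834 = 477.983.
True-score variance = 352.722 + 68.2834 = 421.005, so reliability = 0.8808.
Error variance = 477.983 − 421.005 = 56.9781; SEM = √56.9781 = 7.548.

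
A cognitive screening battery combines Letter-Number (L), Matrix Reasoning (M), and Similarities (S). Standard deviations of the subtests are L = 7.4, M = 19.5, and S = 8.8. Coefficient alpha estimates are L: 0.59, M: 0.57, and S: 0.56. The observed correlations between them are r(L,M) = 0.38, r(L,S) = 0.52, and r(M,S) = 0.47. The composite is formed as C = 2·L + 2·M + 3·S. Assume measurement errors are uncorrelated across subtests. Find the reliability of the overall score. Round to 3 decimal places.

Var(C) = 2²·7.4² + 2²·19.5² + 3²·8.8² + 2·[4·7.4·19.5·0.38 + 6·7.4·8.8·0.52 + 6·19.5·8.8·0.47] = 2437 + 1812.84 = 4249.84.
With uncorrelated errors the cross-covariances are all true-score covariance, so they carry over unchanged; only the diagonal terms shrink to ρᵢσᵢ².
True-score variance = [2²·7.4²·0.59 + 2²·19.5²·0.57 + 3²·8.8²·0.56] + 1812.84 = 1386.5 + 1812.84 = 3199.35.
Reliability = 3199.35 / 4249.84 = 0.753.

0.753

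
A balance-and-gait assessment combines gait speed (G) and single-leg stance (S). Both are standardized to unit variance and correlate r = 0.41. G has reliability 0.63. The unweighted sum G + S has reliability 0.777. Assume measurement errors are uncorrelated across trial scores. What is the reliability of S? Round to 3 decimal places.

0.741

Var(G+S) = 2 + 2·0.41 = 2.820.
True-score variance = ρ_G + ρ_S + 2·0.41, so 0.777 = (0.63 + ρ_S + 0.82) / 2.820.
ρ_S = 0.777·2.820 − 0.63 − 0.82 = 0.741.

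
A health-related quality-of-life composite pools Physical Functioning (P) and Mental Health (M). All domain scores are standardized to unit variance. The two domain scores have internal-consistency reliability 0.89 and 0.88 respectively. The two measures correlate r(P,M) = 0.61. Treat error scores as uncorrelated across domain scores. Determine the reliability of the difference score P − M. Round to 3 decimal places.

Var(P−M) = 1 + 1 − 2·0.61 = 2 − 1.22 = 0.78.
With uncorrelated errors the cross-covariances are all true-score covariance, so they carry over unchanged; only the diagonal terms shrink to ρᵢσᵢ².
True-score variance = [0.89 + 0.88] − 1.22 = 1.77 − 1.22 = 0.55.
Reliability = 0.55 / 0.78 = 0.705.

0.705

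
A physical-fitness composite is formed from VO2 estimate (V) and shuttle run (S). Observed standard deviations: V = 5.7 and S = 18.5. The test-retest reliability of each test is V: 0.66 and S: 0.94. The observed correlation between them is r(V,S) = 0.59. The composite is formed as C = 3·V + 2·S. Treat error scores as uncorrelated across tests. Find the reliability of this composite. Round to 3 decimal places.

0.925

Var(C) = 3²·5.7² + 2²·18.5² + 2·[6·5.7·18.5·0.59] = 1661.41 + 746.586 = 2408.
Because errors are independent across components, Cov(Tᵢ,Tⱼ) = Cov(Xᵢ,Xⱼ); the off-diagonal part of the true-score variance is the same as above.
True-score variance = [3²·5.7²·0.66 + 2²·18.5²·0.94] + 746.586 = 1479.85 + 746.586 = 2226.44.
Reliability = 2226.44 / 2408 = 0.925.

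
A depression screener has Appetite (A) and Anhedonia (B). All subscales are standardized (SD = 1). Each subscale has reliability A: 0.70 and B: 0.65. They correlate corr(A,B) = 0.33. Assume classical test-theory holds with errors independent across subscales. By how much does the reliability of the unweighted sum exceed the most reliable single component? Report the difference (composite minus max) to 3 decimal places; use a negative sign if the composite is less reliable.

0.056

Var(sum) = 2 + 0.66 = 2.66; true-score variance = 1.35 + 0.66 = 2.01; composite reliability = 0.7556.
Max component reliability = 0.7000.
Difference = 0.7556 − 0.7000 = 0.056.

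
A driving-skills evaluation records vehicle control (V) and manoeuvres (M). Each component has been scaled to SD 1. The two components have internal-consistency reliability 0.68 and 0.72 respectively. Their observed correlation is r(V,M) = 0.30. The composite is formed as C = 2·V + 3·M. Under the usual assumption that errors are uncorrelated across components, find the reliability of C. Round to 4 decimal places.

0.7711

Var(C) = 2² + 3² + 2·[6·0.30] = 13 + 3.6 = 16.6.
Under uncorrelated errors the observed covariances equal the true-score covariances, so only the own-variance terms attenuate.
True-score variance = [2²·0.68 + 3²·0.72] + 3.6 = 9.2 + 3.6 = 12.8.
Reliability = 12.8 / 16.6 = 0.7711.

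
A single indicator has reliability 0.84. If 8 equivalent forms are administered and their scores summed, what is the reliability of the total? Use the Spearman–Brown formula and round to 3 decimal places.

ρ_k = kρ / (1 + (k−1)ρ) = 8·0.84 / (1 + 7·0.84) = 6.720 / 6.880 = 0.977.

0.977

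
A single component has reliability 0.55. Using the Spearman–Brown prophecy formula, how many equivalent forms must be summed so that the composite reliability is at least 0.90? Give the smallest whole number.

8

k ≥ ρ*(1−ρ₁)/(ρ₁(1−ρ*)) = 0.90·0.45 / (0.55·0.10) = 7.364.
Smallest integer k = 8.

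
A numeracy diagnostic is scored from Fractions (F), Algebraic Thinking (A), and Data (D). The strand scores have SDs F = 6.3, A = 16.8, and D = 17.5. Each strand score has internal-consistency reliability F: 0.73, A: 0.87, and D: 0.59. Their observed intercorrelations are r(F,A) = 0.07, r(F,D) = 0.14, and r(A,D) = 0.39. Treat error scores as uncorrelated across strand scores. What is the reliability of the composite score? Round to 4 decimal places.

0.8085

Var(F+A+D) = 6.3² + 16.8² + 17.5² + 2·[6.3·16.8·0.07 + 6.3·17.5·0.14 + 16.8·17.5·0.39] = 628.18 + 275.008 = 903.188.
With uncorrelated errors the cross-covariances are all true-score covariance, so they carry over unchanged; only the diagonal terms shrink to ρᵢσᵢ².
True-score variance = [6.3²·0.73 + 16.8²·0.87 + 17.5²·0.59] + 275.008 = 455.21 + 275.008 = 730.218.
Reliability = 730.218 / 903.188 = 0.8085.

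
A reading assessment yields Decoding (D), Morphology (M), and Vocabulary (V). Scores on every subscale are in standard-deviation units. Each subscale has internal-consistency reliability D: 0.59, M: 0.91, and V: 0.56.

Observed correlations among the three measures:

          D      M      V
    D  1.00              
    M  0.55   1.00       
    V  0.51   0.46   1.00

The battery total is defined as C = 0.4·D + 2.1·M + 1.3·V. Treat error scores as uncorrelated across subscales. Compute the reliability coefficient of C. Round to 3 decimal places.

0.882

Var(C) = 0.4² + 2.1² + 1.3² + 2·[0.84·0.55 + 0.52·0.51 + 2.73·0.46] = 6.26 + 3.966 = 10.226.
Under uncorrelated errors the observed covariances equal the true-score covariances, so only the own-variance terms attenuate.
True-score variance = [0.4²·0.59 + 2.1²·0.91 + 1.3²·0.56] + 3.966 = 5.0539 + 3.966 = 9.0199.
Reliability = 9.0199 / 10.226 = 0.882.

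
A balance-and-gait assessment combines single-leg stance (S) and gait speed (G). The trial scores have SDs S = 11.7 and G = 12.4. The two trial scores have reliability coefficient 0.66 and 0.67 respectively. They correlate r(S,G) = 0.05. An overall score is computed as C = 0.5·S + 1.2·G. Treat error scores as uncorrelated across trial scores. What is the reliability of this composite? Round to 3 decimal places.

Var(C) = 0.5²·11.7² + 1.2²·12.4² + 2·[0.6·11.7·12.4·0.05] = 255.637 + 8.7048 = 264.342.
Because errors are independent across components, Cov(Tᵢ,Tⱼ) = Cov(Xᵢ,Xⱼ); the off-diagonal part of the true-score variance is the same as above.
True-score variance = [0.5²·11.7²·0.66 + 1.2²·12.4²·0.67] + 8.7048 = 170.934 + 8.7048 = 179.639.
Reliability = 179.639 / 264.342 = 0.680.

0.680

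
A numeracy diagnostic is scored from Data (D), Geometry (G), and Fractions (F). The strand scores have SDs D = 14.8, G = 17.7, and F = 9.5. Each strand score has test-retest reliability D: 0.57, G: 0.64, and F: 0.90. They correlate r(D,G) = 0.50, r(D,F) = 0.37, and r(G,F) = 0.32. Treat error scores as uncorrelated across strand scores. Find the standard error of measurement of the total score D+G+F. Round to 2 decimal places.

Var(total) = 622.58 + 473.62 = 1096.2.
True-score variance = 406.583 + 473.62 = 880.203, so reliability = 0.8030.
Error variance = 1096.2 − 880.203 = 215.997; SEM = √215.997 = 14.70.

14.70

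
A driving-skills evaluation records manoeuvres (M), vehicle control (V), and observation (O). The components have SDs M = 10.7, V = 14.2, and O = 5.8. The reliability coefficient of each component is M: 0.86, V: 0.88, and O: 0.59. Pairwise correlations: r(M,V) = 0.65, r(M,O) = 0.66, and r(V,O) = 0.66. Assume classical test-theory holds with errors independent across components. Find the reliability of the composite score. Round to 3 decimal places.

Var(M+V+O) = 10.7² + 14.2² + 5.8² + 2·[10.7·14.2·0.65 + 10.7·5.8·0.66 + 14.2·5.8·0.66] = 349.77 + 388.156 = 737.926.
Because errors are independent across components, Cov(Tᵢ,Tⱼ) = Cov(Xᵢ,Xⱼ); the off-diagonal part of the true-score variance is the same as above.
True-score variance = [10.7²·0.86 + 14.2²·0.88 + 5.8²·0.59] + 388.156 = 295.752 + 388.156 = 683.909.
Reliability = 683.909 / 737.926 = 0.927.

0.927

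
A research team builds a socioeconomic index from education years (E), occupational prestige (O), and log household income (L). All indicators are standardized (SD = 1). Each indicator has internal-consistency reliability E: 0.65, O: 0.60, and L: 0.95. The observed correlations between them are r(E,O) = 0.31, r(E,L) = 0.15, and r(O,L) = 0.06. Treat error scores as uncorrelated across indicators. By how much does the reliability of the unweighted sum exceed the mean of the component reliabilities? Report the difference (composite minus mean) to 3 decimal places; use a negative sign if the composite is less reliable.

Var(sum) = 3 + 1.04 = 4.04; true-score variance = 2.2 + 1.04 = 3.24; composite reliability = 0.8020.
Mean component reliability = 0.7333.
Difference = 0.8020 − 0.7333 = 0.069.

0.069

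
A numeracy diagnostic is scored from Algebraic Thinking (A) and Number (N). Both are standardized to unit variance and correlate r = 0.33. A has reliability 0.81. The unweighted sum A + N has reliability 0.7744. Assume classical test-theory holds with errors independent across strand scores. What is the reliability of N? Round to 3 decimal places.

Var(A+N) = 2 + 2·0.33 = 2.660.
True-score variance = ρ_A + ρ_N + 2·0.33, so 0.7744 = (0.81 + ρ_N + 0.66) / 2.660.
ρ_N = 0.7744·2.660 − 0.81 − 0.66 = 0.590.

0.590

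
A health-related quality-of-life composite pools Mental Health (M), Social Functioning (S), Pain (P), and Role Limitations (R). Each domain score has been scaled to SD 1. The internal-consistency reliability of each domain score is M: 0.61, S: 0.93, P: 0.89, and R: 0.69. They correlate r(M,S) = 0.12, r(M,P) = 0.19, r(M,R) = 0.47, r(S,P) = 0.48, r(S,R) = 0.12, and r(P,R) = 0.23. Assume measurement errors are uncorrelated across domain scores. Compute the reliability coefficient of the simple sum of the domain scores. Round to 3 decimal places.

0.878

Var(M+S+P+R) = 4 + 2·[0.12 + 0.19 + 0.47 + 0.48 + 0.12 + 0.23] = 4 + 3.22 = 7.22.
With uncorrelated errors the cross-covariances are all true-score covariance, so they carry over unchanged; only the diagonal terms shrink to ρᵢσᵢ².
True-score variance = [0.61 + 0.93 + 0.89 + 0.69] + 3.22 = 3.12 + 3.22 = 6.34.
Reliability = 6.34 / 7.22 = 0.878.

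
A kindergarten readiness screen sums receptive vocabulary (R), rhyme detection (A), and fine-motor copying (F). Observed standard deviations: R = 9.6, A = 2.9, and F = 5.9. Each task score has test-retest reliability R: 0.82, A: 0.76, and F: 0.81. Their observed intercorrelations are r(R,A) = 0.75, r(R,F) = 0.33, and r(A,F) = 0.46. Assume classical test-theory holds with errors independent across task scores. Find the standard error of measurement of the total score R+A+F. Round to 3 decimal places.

5.022

Var(total) = 135.38 + 94.8836 = 230.264.
True-score variance = 110.159 + 94.8836 = 205.043, so reliability = 0.8905.
Error variance = 230.264 − 205.043 = 25.2211; SEM = √25.2211 = 5.022.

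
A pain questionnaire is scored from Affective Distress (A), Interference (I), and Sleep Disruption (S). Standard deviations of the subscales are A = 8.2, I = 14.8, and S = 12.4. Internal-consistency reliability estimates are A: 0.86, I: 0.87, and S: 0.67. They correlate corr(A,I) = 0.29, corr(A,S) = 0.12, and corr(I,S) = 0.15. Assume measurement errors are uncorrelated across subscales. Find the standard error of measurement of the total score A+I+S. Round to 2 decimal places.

9.41

Var(total) = 440.04 + 149.848 = 589.888.
True-score variance = 351.41 + 149.848 = 501.258, so reliability = 0.8498.
Error variance = 589.888 − 501.258 = 88.6296; SEM = √88.6296 = 9.41.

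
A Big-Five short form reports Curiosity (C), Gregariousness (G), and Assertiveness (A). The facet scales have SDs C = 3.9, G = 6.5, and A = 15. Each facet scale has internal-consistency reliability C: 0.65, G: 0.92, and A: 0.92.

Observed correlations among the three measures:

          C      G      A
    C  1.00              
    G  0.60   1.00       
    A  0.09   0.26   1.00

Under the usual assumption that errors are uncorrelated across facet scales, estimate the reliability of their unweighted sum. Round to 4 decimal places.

Var(C+G+A) = 3.9² + 6.5² + 15² + 2·[3.9·6.5·0.60 + 3.9·15·0.09 + 6.5·15·0.26] = 282.46 + 91.65 = 374.11.
With uncorrelated errors the cross-covariances are all true-score covariance, so they carry over unchanged; only the diagonal terms shrink to ρᵢσᵢ².
True-score variance = [3.9²·0.65 + 6.5²·0.92 + 15²·0.92] + 91.65 = 255.757 + 91.65 = 347.407.
Reliability = 347.407 / 374.11 = 0.9286.

0.9286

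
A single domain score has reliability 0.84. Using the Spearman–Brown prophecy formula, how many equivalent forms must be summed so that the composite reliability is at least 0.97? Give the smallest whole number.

7

k ≥ ρ*(1−ρ₁)/(ρ₁(1−ρ*)) = 0.97·0.16 / (0.84·0.03) = 6.159.
Smallest integer k = 7.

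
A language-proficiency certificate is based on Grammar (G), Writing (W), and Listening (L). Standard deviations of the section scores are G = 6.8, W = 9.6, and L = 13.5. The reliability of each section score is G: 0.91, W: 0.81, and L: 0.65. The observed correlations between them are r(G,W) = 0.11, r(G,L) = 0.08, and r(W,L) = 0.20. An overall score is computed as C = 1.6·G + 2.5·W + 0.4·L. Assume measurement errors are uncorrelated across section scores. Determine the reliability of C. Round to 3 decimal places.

Var(C) = 1.6²·6.8² + 2.5²·9.6² + 0.4²·13.5² + 2·[4·6.8·9.6·0.11 + 0.64·6.8·13.5·0.08 + 9.6·13.5·0.20] = 723.534 + 118.687 = 842.221.
Under uncorrelated errors the observed covariances equal the true-score covariances, so only the own-variance terms attenuate.
True-score variance = [1.6²·6.8²·0.91 + 2.5²·9.6²·0.81 + 0.4²·13.5²·0.65] + 118.687 = 593.235 + 118.687 = 711.921.
Reliability = 711.921 / 842.221 = 0.845.

0.845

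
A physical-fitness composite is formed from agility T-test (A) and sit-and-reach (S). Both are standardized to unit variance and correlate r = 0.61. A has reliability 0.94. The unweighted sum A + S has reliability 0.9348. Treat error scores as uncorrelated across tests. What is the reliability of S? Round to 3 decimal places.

0.850

Var(A+S) = 2 + 2·0.61 = 3.220.
True-score variance = ρ_A + ρ_S + 2·0.61, so 0.9348 = (0.94 + ρ_S + 1.22) / 3.220.
ρ_S = 0.9348·3.220 − 0.94 − 1.22 = 0.850.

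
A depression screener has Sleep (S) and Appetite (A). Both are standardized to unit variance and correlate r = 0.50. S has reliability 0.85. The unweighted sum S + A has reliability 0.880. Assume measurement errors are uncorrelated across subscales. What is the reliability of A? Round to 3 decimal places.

0.790

Var(S+A) = 2 + 2·0.50 = 3.000.
True-score variance = ρ_S + ρ_A + 2·0.50, so 0.880 = (0.85 + ρ_A + 1.00) / 3.000.
ρ_A = 0.880·3.000 − 0.85 − 1.00 = 0.790.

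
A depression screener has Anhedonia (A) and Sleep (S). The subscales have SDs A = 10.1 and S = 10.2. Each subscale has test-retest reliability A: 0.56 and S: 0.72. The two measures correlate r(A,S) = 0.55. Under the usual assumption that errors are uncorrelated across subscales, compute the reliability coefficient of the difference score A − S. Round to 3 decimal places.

0.202

Var(A−S) = 10.1² + 10.2² − 2·10.1·10.2·0.55 = 206.05 − 113.322 = 92.728.
Under uncorrelated errors the observed covariances equal the true-score covariances, so only the own-variance terms attenuate.
True-score variance = [10.1²·0.56 + 10.2²·0.72] − 113.322 = 132.034 − 113.322 = 18.7124.
Reliability = 18.7124 / 92.728 = 0.202.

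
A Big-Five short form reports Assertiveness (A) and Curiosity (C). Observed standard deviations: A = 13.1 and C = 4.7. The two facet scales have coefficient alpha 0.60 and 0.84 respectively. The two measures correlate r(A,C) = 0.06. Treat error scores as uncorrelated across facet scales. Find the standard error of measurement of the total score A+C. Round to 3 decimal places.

Var(total) = 193.7 + 7.3884 = 201.088.
True-score variance = 121.522 + 7.3884 = 128.91, so reliability = 0.6411.
Error variance = 201.088 − 128.91 = 72.1784; SEM = √72.1784 = 8.496.

8.496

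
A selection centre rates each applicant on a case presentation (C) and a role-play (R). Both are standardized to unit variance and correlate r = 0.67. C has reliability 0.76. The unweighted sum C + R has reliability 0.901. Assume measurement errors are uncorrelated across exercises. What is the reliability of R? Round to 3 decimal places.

0.909

Var(C+R) = 2 + 2·0.67 = 3.340.
True-score variance = ρ_C + ρ_R + 2·0.67, so 0.901 = (0.76 + ρ_R + 1.34) / 3.340.
ρ_R = 0.901·3.340 − 0.76 − 1.34 = 0.909.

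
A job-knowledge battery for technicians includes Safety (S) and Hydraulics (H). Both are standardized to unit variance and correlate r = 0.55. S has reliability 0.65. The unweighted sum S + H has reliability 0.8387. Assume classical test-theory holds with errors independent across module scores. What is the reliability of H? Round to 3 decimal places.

Var(S+H) = 2 + 2·0.55 = 3.100.
True-score variance = ρ_S + ρ_H + 2·0.55, so 0.8387 = (0.65 + ρ_H + 1.10) / 3.100.
ρ_H = 0.8387·3.100 − 0.65 − 1.10 = 0.850.

0.850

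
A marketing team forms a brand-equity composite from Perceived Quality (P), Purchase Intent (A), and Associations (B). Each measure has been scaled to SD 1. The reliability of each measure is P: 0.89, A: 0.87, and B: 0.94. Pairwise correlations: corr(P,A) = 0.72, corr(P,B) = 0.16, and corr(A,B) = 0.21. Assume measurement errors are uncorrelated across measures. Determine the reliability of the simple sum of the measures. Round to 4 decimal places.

0.9421

Var(P+A+B) = 3 + 2·[0.72 + 0.16 + 0.21] = 3 + 2.18 = 5.18.
Under uncorrelated errors the observed covariances equal the true-score covariances, so only the own-variance terms attenuate.
True-score variance = [0.89 + 0.87 + 0.94] + 2.18 = 2.7 + 2.18 = 4.88.
Reliability = 4.88 / 5.18 = 0.9421.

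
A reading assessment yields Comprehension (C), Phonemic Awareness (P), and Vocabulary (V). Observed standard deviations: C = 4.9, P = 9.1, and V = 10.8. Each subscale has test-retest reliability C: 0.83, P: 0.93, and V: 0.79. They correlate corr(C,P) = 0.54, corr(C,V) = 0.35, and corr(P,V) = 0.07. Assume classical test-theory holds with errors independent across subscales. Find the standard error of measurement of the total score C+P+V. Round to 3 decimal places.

5.863

Var(total) = 223.46 + 98.9604 = 322.42.
True-score variance = 189.087 + 98.9604 = 288.048, so reliability = 0.8934.
Error variance = 322.42 − 288.048 = 34.3728; SEM = √34.3728 = 5.863.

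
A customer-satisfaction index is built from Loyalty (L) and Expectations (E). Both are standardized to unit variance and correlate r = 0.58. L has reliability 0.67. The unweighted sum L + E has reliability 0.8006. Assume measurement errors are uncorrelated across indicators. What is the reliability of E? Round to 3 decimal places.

0.700

Var(L+E) = 2 + 2·0.58 = 3.160.
True-score variance = ρ_L + ρ_E + 2·0.58, so 0.8006 = (0.67 + ρ_E + 1.16) / 3.160.
ρ_E = 0.8006·3.160 − 0.67 − 1.16 = 0.700.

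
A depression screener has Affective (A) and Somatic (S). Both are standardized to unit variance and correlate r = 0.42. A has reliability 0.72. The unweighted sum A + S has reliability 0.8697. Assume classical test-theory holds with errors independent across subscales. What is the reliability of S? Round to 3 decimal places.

Var(A+S) = 2 + 2·0.42 = 2.840.
True-score variance = ρ_A + ρ_S + 2·0.42, so 0.8697 = (0.72 + ρ_S + 0.84) / 2.840.
ρ_S = 0.8697·2.840 − 0.72 − 0.84 = 0.910.

0.910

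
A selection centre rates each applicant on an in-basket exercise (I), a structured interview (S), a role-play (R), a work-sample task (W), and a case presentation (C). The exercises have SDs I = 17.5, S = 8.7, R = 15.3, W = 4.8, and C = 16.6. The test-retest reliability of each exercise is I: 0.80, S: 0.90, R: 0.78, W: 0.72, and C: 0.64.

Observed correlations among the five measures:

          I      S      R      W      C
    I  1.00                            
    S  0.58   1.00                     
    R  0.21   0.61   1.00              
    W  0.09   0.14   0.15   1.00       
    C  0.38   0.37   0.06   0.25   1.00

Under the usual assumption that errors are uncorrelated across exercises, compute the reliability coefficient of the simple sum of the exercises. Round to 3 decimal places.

0.875

Var(I+S+R+W+C) = 17.5² + 8.7² + 15.3² + 4.8² + 16.6² + 2·[17.5·8.7·0.58 + 17.5·15.3·0.21 + 17.5·4.8·0.09 + 17.5·16.6·0.38 + 8.7·15.3·0.61 + 8.7·4.8·0.14 + 8.7·16.6·0.37 + 15.3·4.8·0.15 + 15.3·16.6·0.06 + 4.8·16.6·0.25] = 914.63 + 898.272 = 1812.9.
Under uncorrelated errors the observed covariances equal the true-score covariances, so only the own-variance terms attenuate.
True-score variance = [17.5²·0.80 + 8.7²·0.90 + 15.3²·0.78 + 4.8²·0.72 + 16.6²·0.64] + 898.272 = 688.658 + 898.272 = 1586.93.
Reliability = 1586.93 / 1812.9 = 0.875.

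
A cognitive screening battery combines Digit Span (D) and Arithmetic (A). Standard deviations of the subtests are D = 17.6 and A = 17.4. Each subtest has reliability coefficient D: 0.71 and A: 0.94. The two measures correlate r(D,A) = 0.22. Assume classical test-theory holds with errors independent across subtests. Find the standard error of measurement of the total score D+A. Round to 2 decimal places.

Var(total) = 612.52 + 134.746 = 747.266.
True-score variance = 504.524 + 134.746 = 639.27, so reliability = 0.8555.
Error variance = 747.266 − 639.27 = 107.996; SEM = √107.996 = 10.39.

10.39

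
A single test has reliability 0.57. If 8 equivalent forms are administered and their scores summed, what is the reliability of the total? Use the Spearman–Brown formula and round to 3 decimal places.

0.914

ρ_k = kρ / (1 + (k−1)ρ) = 8·0.57 / (1 + 7·0.57) = 4.560 / 4.990 = 0.914.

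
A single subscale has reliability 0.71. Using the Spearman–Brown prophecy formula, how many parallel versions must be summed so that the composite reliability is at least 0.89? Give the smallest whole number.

4

k ≥ ρ*(1−ρ₁)/(ρ₁(1−ρ*)) = 0.89·0.29 / (0.71·0.11) = 3.305.
Smallest integer k = 4.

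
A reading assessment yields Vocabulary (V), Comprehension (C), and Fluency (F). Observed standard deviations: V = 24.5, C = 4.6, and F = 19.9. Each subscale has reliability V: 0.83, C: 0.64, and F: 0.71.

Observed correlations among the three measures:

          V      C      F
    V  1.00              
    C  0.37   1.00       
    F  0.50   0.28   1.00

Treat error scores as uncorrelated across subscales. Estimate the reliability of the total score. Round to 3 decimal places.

Var(V+C+F) = 24.5² + 4.6² + 19.9² + 2·[24.5·4.6·0.37 + 24.5·19.9·0.50 + 4.6·19.9·0.28] = 1017.42 + 622.21 = 1639.63.
Under uncorrelated errors the observed covariances equal the true-score covariances, so only the own-variance terms attenuate.
True-score variance = [24.5²·0.83 + 4.6²·0.64 + 19.9²·0.71] + 622.21 = 792.917 + 622.21 = 1415.13.
Reliability = 1415.13 / 1639.63 = 0.863.

0.863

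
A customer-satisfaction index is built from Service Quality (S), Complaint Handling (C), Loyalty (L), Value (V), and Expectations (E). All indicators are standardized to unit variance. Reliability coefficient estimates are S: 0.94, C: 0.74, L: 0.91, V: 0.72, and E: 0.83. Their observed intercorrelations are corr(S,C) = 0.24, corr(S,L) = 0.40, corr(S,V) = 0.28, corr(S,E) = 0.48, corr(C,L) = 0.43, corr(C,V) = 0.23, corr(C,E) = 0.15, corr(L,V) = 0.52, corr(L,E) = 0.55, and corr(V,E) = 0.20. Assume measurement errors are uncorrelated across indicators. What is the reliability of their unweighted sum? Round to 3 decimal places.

0.928

Var(S+C+L+V+E) = 5 + 2·[0.24 + 0.40 + 0.28 + 0.48 + 0.43 + 0.23 + 0.15 + 0.52 + 0.55 + 0.20] = 5 + 6.96 = 11.96.
Because errors are independent across components, Cov(Tᵢ,Tⱼ) = Cov(Xᵢ,Xⱼ); the off-diagonal part of the true-score variance is the same as above.
True-score variance = [0.94 + 0.74 + 0.91 + 0.72 + 0.83] + 6.96 = 4.14 + 6.96 = 11.1.
Reliability = 11.1 / 11.96 = 0.928.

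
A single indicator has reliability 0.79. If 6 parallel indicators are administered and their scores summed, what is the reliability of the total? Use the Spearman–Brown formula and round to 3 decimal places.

ρ_k = kρ / (1 + (k−1)ρ) = 6·0.79 / (1 + 5·0.79) = 4.740 / 4.950 = 0.958.

0.958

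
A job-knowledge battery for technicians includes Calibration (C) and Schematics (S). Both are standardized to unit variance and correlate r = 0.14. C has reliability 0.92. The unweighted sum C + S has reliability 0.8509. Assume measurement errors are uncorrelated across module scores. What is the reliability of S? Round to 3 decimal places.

Var(C+S) = 2 + 2·0.14 = 2.280.
True-score variance = ρ_C + ρ_S + 2·0.14, so 0.8509 = (0.92 + ρ_S + 0.28) / 2.280.
ρ_S = 0.8509·2.280 − 0.92 − 0.28 = 0.740.

0.740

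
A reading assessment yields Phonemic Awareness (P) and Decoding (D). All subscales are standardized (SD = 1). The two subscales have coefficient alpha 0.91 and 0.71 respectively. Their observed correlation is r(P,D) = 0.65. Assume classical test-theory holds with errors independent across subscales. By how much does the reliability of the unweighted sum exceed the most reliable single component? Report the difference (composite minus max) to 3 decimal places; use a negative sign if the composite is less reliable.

-0.025

Var(sum) = 2 + 1.3 = 3.3; true-score variance = 1.62 + 1.3 = 2.92; composite reliability = 0.8848.
Max component reliability = 0.9100.
Difference = 0.8848 − 0.9100 = -0.025.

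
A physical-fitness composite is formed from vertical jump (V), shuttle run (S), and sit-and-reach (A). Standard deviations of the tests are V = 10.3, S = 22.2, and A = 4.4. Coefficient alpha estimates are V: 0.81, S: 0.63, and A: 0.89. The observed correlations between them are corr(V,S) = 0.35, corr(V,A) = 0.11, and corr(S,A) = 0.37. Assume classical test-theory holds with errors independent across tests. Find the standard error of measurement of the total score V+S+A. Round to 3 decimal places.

Var(total) = 618.29 + 242.316 = 860.606.
True-score variance = 413.653 + 242.316 = 655.968, so reliability = 0.7622.
Error variance = 860.606 − 655.968 = 204.637; SEM = √204.637 = 14.305.

14.305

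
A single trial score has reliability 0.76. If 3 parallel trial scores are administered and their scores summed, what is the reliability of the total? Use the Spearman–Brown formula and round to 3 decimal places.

0.905

ρ_k = kρ / (1 + (k−1)ρ) = 3·0.76 / (1 + 2·0.76) = 2.280 / 2.520 = 0.905.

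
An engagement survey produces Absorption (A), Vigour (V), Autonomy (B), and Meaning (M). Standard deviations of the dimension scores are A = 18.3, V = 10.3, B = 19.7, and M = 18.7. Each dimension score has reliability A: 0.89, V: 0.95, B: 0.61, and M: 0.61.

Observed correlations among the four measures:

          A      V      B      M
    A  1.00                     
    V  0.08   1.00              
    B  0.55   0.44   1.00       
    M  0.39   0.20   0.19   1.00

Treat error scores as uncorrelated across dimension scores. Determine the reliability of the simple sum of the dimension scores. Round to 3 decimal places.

Var(A+V+B+M) = 18.3² + 10.3² + 19.7² + 18.7² + 2·[18.3·10.3·0.08 + 18.3·19.7·0.55 + 18.3·18.7·0.39 + 10.3·19.7·0.44 + 10.3·18.7·0.20 + 19.7·18.7·0.19] = 1178.76 + 1089.24 = 2268.
Because errors are independent across components, Cov(Tᵢ,Tⱼ) = Cov(Xᵢ,Xⱼ); the off-diagonal part of the true-score variance is the same as above.
True-score variance = [18.3²·0.89 + 10.3²·0.95 + 19.7²·0.61 + 18.7²·0.61] + 1089.24 = 848.883 + 1089.24 = 1938.12.
Reliability = 1938.12 / 2268 = 0.855.

0.855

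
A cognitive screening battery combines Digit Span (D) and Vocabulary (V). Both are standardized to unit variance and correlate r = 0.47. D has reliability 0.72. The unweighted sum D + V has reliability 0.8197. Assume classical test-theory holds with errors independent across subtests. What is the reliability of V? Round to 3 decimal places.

Var(D+V) = 2 + 2·0.47 = 2.940.
True-score variance = ρ_D + ρ_V + 2·0.47, so 0.8197 = (0.72 + ρ_V + 0.94) / 2.940.
ρ_V = 0.8197·2.940 − 0.72 − 0.94 = 0.750.

0.750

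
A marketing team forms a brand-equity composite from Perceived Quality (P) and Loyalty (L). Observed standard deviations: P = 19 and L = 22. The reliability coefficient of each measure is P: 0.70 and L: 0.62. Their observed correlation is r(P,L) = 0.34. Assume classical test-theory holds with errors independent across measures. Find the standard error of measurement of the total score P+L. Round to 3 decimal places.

Var(total) = 845 + 284.24 = 1129.24.
True-score variance = 552.78 + 284.24 = 837.02, so reliability = 0.7412.
Error variance = 1129.24 − 837.02 = 292.22; SEM = √292.22 = 17.094.

17.094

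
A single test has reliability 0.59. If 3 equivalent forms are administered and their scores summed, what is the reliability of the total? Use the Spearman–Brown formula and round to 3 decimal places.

ρ_k = kρ / (1 + (k−1)ρ) = 3·0.59 / (1 + 2·0.59) = 1.770 / 2.180 = 0.812.

0.812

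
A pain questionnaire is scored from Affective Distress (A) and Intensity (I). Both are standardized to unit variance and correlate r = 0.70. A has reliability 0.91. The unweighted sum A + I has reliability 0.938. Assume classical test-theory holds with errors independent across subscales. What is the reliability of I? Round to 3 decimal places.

Var(A+I) = 2 + 2·0.70 = 3.400.
True-score variance = ρ_A + ρ_I + 2·0.70, so 0.938 = (0.91 + ρ_I + 1.40) / 3.400.
ρ_I = 0.938·3.400 − 0.91 − 1.40 = 0.879.

0.879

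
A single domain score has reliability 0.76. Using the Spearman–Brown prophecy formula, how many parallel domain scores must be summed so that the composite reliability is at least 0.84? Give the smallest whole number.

k ≥ ρ*(1−ρ₁)/(ρ₁(1−ρ*)) = 0.84·0.24 / (0.76·0.16) = 1.658.
Smallest integer k = 2.

2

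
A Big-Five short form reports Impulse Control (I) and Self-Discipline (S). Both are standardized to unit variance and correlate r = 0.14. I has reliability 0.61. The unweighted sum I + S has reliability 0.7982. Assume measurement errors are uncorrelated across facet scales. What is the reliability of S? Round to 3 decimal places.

Var(I+S) = 2 + 2·0.14 = 2.280.
True-score variance = ρ_I + ρ_S + 2·0.14, so 0.7982 = (0.61 + ρ_S + 0.28) / 2.280.
ρ_S = 0.7982·2.280 − 0.61 − 0.28 = 0.930.

0.930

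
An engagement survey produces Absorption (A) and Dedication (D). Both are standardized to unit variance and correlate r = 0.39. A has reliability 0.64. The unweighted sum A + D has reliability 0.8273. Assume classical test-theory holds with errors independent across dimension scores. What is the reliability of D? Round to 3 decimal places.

0.880

Var(A+D) = 2 + 2·0.39 = 2.780.
True-score variance = ρ_A + ρ_D + 2·0.39, so 0.8273 = (0.64 + ρ_D + 0.78) / 2.780.
ρ_D = 0.8273·2.780 − 0.64 − 0.78 = 0.880.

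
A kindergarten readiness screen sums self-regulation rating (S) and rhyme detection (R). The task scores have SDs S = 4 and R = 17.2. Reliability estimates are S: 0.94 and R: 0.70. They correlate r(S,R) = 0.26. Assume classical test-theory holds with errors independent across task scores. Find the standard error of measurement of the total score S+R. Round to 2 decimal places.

Var(total) = 311.84 + 35.776 = 347.616.
True-score variance = 222.128 + 35.776 = 257.904, so reliability = 0.7419.
Error variance = 347.616 − 257.904 = 89.712; SEM = √89.712 = 9.47.

9.47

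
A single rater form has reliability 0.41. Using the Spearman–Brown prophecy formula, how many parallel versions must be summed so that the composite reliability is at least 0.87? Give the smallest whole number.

k ≥ ρ*(1−ρ₁)/(ρ₁(1−ρ*)) = 0.87·0.59 / (0.41·0.13) = 9.630.
Smallest integer k = 10.

10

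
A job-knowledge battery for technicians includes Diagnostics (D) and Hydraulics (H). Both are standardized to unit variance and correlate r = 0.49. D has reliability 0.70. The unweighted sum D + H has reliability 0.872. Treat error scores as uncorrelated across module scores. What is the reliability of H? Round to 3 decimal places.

Var(D+H) = 2 + 2·0.49 = 2.980.
True-score variance = ρ_D + ρ_H + 2·0.49, so 0.872 = (0.70 + ρ_H + 0.98) / 2.980.
ρ_H = 0.872·2.980 − 0.70 − 0.98 = 0.919.

0.919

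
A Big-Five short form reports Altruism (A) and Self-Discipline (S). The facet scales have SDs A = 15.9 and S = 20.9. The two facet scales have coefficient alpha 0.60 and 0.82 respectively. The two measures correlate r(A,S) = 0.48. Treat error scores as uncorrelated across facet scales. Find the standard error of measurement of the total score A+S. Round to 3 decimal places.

Var(total) = 689.62 + 319.018 = 1008.64.
True-score variance = 509.87 + 319.018 = 828.888, so reliability = 0.8218.
Error variance = 1008.64 − 828.888 = 179.75; SEM = √179.75 = 13.407.

13.407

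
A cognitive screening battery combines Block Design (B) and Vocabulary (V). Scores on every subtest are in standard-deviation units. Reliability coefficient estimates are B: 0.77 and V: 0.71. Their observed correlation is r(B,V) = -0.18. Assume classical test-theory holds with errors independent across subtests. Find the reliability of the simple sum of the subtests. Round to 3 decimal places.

Var(B+V) = 2 + 2·[(-0.18)] = 2 − 0.36 = 1.64.
Because errors are independent across components, Cov(Tᵢ,Tⱼ) = Cov(Xᵢ,Xⱼ); the off-diagonal part of the true-score variance is the same as above.
True-score variance = [0.77 + 0.71] − 0.36 = 1.48 − 0.36 = 1.12.
Reliability = 1.12 / 1.64 = 0.683.

0.683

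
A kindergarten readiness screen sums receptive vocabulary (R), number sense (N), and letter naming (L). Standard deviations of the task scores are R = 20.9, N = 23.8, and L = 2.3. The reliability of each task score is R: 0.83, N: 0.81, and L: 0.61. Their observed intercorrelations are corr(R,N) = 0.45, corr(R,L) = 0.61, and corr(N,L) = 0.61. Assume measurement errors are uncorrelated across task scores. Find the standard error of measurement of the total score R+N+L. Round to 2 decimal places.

13.56

Var(total) = 1008.54 + 573.106 = 1581.65.
True-score variance = 824.596 + 573.106 = 1397.7, so reliability = 0.8837.
Error variance = 1581.65 − 1397.7 = 183.944; SEM = √183.944 = 13.56.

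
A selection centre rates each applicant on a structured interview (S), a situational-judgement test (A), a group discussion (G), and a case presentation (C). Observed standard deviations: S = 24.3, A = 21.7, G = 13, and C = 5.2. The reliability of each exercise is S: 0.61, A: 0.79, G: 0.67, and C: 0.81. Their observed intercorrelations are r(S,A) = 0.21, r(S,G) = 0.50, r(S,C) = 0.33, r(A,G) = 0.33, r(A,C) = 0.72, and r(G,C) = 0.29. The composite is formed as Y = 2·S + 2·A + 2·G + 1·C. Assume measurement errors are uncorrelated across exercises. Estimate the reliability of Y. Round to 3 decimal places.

0.816

Var(Y) = 2²·24.3² + 2²·21.7² + 2²·13² + 5.2² + 2·[4·24.3·21.7·0.21 + 4·24.3·13·0.50 + 2·24.3·5.2·0.33 + 4·21.7·13·0.33 + 2·21.7·5.2·0.72 + 2·13·5.2·0.29] = 4948.56 + 3464.42 = 8412.98.
Because errors are independent across components, Cov(Tᵢ,Tⱼ) = Cov(Xᵢ,Xⱼ); the off-diagonal part of the true-score variance is the same as above.
True-score variance = [2²·24.3²·0.61 + 2²·21.7²·0.79 + 2²·13²·0.67 + 5.2²·0.81] + 3464.42 = 3403.63 + 3464.42 = 6868.05.
Reliability = 6868.05 / 8412.98 = 0.816.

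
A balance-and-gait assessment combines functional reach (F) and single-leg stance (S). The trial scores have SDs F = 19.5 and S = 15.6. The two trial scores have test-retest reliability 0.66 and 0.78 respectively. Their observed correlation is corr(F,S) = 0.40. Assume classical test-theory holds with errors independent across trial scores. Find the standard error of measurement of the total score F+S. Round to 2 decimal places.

13.52

Var(total) = 623.61 + 243.36 = 866.97.
True-score variance = 440.786 + 243.36 = 684.146, so reliability = 0.7891.
Error variance = 866.97 − 684.146 = 182.824; SEM = √182.824 = 13.52.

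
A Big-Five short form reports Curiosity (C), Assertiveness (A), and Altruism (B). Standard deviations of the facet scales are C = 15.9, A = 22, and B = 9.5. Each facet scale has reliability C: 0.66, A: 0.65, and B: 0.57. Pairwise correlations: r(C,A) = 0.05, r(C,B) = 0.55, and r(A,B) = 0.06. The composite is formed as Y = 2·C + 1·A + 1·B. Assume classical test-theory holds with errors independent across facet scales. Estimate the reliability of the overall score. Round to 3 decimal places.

Var(Y) = 2²·15.9² + 22² + 9.5² + 2·[2·15.9·22·0.05 + 2·15.9·9.5·0.55 + 22·9.5·0.06] = 1585.49 + 427.35 = 2012.84.
Under uncorrelated errors the observed covariances equal the true-score covariances, so only the own-variance terms attenuate.
True-score variance = [2²·15.9²·0.66 + 22²·0.65 + 9.5²·0.57] + 427.35 = 1033.46 + 427.35 = 1460.81.
Reliability = 1460.81 / 2012.84 = 0.726.

0.726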